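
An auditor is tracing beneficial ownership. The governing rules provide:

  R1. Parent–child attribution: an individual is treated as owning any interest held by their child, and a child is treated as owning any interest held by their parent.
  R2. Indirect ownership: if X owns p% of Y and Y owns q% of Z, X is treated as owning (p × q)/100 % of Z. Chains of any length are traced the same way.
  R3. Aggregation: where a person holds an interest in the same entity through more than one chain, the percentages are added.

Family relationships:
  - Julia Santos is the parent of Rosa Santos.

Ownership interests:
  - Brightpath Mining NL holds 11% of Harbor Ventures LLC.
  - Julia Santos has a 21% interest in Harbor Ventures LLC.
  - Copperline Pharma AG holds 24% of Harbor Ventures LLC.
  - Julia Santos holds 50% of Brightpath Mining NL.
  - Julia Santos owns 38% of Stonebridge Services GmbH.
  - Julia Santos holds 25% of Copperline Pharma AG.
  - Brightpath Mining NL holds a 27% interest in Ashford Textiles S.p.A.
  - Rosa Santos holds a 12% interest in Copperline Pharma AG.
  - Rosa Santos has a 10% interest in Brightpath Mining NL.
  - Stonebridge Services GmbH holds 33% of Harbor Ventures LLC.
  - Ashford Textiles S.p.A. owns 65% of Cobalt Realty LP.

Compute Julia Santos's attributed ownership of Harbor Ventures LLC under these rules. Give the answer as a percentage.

By parent–child attribution (R1), Julia Santos is treated as also owning Rosa Santos's interest in Copperline Pharma AG, giving 25% + 12% = 37%.
By parent–child attribution (R1), Julia Santos is treated as also owning Rosa Santos's interest in Brightpath Mining NL, giving 50% + 10% = 60%.
Chain via Copperline Pharma AG (R2): 37% × 24% = 8.88% of Harbor Ventures LLC.
Chain via Stonebridge Services GmbH (R2): 38% × 33% = 12.54% of Harbor Ventures LLC.
Chain via Brightpath Mining NL (R2): 60% × 11% = 6.6% of Harbor Ventures LLC.
Direct interest in Harbor Ventures LLC: 21%.
Aggregating (R3): 8.88% + 12.54% + 6.6% + 21% = 49.02%.

49.02%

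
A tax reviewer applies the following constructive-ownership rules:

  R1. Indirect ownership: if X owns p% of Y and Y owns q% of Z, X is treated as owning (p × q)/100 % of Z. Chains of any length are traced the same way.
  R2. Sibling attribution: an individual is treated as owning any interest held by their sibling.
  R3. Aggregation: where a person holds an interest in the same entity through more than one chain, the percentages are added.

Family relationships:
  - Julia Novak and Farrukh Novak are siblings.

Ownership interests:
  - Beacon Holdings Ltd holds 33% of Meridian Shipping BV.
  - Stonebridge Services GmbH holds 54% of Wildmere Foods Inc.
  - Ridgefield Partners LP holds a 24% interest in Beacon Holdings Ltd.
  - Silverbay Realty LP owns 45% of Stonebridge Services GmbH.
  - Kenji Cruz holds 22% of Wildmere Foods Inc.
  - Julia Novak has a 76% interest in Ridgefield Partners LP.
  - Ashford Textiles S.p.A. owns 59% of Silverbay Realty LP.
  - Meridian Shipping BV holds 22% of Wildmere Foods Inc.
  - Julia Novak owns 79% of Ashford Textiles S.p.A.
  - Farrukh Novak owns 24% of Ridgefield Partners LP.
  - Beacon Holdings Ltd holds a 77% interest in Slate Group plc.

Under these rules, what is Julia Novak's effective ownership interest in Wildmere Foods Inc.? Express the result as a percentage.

13.06863%

By sibling attribution (R2), Julia Novak is treated as also owning Farrukh Novak's interest in Ridgefield Partners LP, giving 76% + 24% = 100%.
Chain via Ashford Textiles S.p.A. → Silverbay Realty LP → Stonebridge Services GmbH (R1): 79% × 59% × 45% × 54% = 11.32623% of Wildmere Foods Inc.
Chain via Ridgefield Partners LP → Beacon Holdings Ltd → Meridian Shipping BV (R1): 100% × 24% × 33% × 22% = 1.7424% of Wildmere Foods Inc.
Aggregating (R3): 11.32623% + 1.7424% = 13.06863%.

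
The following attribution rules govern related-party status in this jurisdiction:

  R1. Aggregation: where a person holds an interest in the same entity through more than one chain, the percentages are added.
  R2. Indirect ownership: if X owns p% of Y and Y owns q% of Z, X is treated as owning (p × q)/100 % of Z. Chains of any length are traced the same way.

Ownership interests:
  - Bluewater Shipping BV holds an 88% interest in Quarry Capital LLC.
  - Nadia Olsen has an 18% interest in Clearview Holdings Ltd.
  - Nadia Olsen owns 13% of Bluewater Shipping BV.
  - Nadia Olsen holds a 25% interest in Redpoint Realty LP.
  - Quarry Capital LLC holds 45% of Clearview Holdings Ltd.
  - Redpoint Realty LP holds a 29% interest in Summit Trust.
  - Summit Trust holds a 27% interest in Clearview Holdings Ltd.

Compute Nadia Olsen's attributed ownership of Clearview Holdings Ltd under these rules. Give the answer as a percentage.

Chain via Redpoint Realty LP → Summit Trust (R2): 25% × 29% × 27% = 1.9575% of Clearview Holdings Ltd.
Chain via Bluewater Shipping BV → Quarry Capital LLC (R2): 13% × 88% × 45% = 5.148% of Clearview Holdings Ltd.
Direct interest in Clearview Holdings Ltd: 18%.
Aggregating (R1): 1.9575% + 5.148% + 18% = 25.1055%.

25.1055%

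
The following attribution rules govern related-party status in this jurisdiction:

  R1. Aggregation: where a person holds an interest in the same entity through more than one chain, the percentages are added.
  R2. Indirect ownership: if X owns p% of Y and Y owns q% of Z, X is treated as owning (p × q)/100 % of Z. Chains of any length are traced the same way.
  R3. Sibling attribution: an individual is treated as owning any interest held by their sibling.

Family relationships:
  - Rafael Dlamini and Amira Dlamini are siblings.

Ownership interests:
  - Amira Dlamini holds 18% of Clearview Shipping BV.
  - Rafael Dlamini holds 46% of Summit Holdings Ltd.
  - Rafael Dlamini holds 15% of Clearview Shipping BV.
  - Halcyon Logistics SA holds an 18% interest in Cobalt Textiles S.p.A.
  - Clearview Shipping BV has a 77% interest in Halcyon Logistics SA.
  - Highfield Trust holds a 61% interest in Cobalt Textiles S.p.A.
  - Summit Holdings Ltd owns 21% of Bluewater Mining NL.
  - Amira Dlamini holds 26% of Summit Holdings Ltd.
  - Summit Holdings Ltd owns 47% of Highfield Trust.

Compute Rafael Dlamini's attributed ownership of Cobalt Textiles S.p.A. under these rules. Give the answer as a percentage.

25.2162%

By sibling attribution (R3), Rafael Dlamini is treated as also owning Amira Dlamini's interest in Clearview Shipping BV, giving 15% + 18% = 33%.
By sibling attribution (R3), Rafael Dlamini is treated as also owning Amira Dlamini's interest in Summit Holdings Ltd, giving 46% + 26% = 72%.
Chain via Clearview Shipping BV → Halcyon Logistics SA (R2): 33% × 77% × 18% = 4.5738% of Cobalt Textiles S.p.A.
Chain via Summit Holdings Ltd → Highfield Trust (R2): 72% × 47% × 61% = 20.6424% of Cobalt Textiles S.p.A.
Aggregating (R1): 4.5738% + 20.6424% = 25.2162%.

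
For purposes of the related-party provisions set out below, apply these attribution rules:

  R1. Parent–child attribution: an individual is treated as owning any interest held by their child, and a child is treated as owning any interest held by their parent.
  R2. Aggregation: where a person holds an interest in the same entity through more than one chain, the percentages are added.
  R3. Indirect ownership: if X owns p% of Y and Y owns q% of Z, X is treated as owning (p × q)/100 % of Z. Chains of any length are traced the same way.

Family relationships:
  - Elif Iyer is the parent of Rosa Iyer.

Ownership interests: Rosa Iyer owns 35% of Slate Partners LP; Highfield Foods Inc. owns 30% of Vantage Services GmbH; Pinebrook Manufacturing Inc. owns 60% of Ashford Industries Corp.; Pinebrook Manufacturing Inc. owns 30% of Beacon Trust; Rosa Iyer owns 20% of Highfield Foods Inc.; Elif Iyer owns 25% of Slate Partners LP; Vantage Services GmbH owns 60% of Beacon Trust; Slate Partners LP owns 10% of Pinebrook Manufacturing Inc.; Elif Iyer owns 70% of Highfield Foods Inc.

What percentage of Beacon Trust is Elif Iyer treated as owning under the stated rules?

18%

By parent–child attribution (R1), Elif Iyer is treated as also owning Rosa Iyer's interest in Slate Partners LP, giving 25% + 35% = 60%.
By parent–child attribution (R1), Elif Iyer is treated as also owning Rosa Iyer's interest in Highfield Foods Inc, giving 70% + 20% = 90%.
Chain via Slate Partners LP → Pinebrook Manufacturing Inc. (R3): 60% × 10% × 30% = 1.8% of Beacon Trust.
Chain via Highfield Foods Inc. → Vantage Services GmbH (R3): 90% × 30% × 60% = 16.2% of Beacon Trust.
Aggregating (R2): 1.8% + 16.2% = 18%.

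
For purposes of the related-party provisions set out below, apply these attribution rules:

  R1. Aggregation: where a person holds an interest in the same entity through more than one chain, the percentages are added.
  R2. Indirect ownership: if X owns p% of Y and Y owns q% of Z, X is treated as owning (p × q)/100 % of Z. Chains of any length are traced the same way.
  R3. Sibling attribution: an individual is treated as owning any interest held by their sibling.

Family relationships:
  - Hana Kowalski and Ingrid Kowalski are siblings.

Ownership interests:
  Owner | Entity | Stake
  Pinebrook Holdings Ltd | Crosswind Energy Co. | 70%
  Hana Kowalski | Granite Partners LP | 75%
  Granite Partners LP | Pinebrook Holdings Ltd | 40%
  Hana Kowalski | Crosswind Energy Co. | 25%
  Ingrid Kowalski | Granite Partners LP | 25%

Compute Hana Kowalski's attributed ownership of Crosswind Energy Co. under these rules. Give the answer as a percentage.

By sibling attribution (R3), Hana Kowalski is treated as also owning Ingrid Kowalski's interest in Granite Partners LP, giving 75% + 25% = 100%.
Chain via Granite Partners LP → Pinebrook Holdings Ltd (R2): 100% × 40% × 70% = 28% of Crosswind Energy Co.
Direct interest in Crosswind Energy Co: 25%.
Aggregating (R1): 28% + 25% = 53%.

53%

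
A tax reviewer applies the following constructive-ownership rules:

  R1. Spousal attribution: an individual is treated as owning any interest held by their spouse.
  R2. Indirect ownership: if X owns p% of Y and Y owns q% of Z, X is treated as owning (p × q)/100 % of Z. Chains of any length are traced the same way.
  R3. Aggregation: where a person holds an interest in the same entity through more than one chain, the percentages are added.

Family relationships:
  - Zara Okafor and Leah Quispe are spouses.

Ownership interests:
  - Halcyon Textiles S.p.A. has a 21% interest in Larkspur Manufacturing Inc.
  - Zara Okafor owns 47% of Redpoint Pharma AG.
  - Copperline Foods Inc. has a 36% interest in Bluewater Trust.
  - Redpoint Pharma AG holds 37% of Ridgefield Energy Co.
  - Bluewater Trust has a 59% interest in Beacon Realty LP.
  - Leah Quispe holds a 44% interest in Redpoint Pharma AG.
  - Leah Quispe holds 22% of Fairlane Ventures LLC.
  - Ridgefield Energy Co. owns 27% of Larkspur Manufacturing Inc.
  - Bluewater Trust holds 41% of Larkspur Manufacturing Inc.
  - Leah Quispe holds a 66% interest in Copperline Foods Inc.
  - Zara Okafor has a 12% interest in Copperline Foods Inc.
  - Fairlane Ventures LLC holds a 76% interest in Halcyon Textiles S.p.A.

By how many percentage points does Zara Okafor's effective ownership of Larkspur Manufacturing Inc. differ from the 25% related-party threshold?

0.8851

By spousal attribution (R1), Zara Okafor is treated as also owning Leah Quispe's interest in Redpoint Pharma AG, giving 47% + 44% = 91%.
By spousal attribution (R1), Zara Okafor is treated as also owning Leah Quispe's interest in Copperline Foods Inc, giving 12% + 66% = 78%.
By spousal attribution (R1), Zara Okafor is treated as owning Leah Quispe's 22% interest in Fairlane Ventures LLC.
Chain via Redpoint Pharma AG → Ridgefield Energy Co. (R2): 91% × 37% × 27% = 9.0909% of Larkspur Manufacturing Inc.
Chain via Copperline Foods Inc. → Bluewater Trust (R2): 78% × 36% × 41% = 11.5128% of Larkspur Manufacturing Inc.
Chain via Fairlane Ventures LLC → Halcyon Textiles S.p.A. (R2): 22% × 76% × 21% = 3.5112% of Larkspur Manufacturing Inc.
Aggregating (R3): 9.0909% + 11.5128% + 3.5112% = 24.1149%.
24.1149% falls short of the 25% threshold by 0.8851 percentage points.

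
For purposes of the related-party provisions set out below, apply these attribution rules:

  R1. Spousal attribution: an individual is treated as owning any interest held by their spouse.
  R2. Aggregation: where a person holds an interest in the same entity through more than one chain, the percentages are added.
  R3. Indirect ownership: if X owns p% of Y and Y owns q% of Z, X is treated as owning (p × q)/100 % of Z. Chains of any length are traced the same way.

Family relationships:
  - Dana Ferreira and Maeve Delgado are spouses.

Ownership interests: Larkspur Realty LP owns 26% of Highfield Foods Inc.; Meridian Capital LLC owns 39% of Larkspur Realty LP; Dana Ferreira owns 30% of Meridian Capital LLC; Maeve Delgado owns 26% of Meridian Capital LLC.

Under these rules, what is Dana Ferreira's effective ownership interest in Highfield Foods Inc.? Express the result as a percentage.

By spousal attribution (R1), Dana Ferreira is treated as also owning Maeve Delgado's interest in Meridian Capital LLC, giving 30% + 26% = 56%.
Chain via Meridian Capital LLC → Larkspur Realty LP (R3): 56% × 39% × 26% = 5.6784% of Highfield Foods Inc.

5.6784%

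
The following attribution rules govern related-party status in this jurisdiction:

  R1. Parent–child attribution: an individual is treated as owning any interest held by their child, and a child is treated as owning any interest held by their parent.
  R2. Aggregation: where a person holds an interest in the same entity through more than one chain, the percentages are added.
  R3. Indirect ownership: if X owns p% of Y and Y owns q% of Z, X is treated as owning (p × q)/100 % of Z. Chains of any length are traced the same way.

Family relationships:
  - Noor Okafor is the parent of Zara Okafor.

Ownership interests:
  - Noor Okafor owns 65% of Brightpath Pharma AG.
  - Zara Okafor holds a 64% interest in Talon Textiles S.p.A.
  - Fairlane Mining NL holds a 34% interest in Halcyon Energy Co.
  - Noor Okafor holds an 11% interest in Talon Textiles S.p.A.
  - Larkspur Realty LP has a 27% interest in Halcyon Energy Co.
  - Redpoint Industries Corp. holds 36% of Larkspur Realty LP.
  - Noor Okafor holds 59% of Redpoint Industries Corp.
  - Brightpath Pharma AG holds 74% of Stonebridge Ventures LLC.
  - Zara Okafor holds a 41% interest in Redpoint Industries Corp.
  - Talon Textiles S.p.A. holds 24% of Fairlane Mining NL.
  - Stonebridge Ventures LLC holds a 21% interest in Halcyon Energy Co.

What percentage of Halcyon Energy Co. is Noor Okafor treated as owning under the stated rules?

By parent–child attribution (R1), Noor Okafor is treated as also owning Zara Okafor's interest in Talon Textiles S.p.A, giving 11% + 64% = 75%.
By parent–child attribution (R1), Noor Okafor is treated as also owning Zara Okafor's interest in Redpoint Industries Corp, giving 59% + 41% = 100%.
Chain via Brightpath Pharma AG → Stonebridge Ventures LLC (R3): 65% × 74% × 21% = 10.101% of Halcyon Energy Co.
Chain via Talon Textiles S.p.A. → Fairlane Mining NL (R3): 75% × 24% × 34% = 6.12% of Halcyon Energy Co.
Chain via Redpoint Industries Corp. → Larkspur Realty LP (R3): 100% × 36% × 27% = 9.72% of Halcyon Energy Co.
Aggregating (R2): 10.101% + 6.12% + 9.72% = 25.941%.

25.941%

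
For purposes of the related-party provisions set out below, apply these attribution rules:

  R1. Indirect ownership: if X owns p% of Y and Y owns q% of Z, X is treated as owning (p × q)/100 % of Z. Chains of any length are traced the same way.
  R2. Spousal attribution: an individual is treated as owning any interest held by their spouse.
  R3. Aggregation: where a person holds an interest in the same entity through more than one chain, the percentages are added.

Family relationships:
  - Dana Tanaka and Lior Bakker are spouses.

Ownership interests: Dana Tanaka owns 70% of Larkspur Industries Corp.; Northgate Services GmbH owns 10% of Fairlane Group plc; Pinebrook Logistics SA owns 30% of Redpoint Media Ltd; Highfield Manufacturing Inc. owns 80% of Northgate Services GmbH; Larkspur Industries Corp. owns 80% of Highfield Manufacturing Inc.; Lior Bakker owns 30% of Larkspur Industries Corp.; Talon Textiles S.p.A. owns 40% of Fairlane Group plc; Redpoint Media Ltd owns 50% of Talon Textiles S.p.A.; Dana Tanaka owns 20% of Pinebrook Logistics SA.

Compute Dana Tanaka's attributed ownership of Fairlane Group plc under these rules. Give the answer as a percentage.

7.6%

By spousal attribution (R2), Dana Tanaka is treated as also owning Lior Bakker's interest in Larkspur Industries Corp, giving 70% + 30% = 100%.
Chain via Larkspur Industries Corp. → Highfield Manufacturing Inc. → Northgate Services GmbH (R1): 100% × 80% × 80% × 10% = 6.4% of Fairlane Group plc.
Chain via Pinebrook Logistics SA → Redpoint Media Ltd → Talon Textiles S.p.A. (R1): 20% × 30% × 50% × 40% = 1.2% of Fairlane Group plc.
Aggregating (R3): 6.4% + 1.2% = 7.6%.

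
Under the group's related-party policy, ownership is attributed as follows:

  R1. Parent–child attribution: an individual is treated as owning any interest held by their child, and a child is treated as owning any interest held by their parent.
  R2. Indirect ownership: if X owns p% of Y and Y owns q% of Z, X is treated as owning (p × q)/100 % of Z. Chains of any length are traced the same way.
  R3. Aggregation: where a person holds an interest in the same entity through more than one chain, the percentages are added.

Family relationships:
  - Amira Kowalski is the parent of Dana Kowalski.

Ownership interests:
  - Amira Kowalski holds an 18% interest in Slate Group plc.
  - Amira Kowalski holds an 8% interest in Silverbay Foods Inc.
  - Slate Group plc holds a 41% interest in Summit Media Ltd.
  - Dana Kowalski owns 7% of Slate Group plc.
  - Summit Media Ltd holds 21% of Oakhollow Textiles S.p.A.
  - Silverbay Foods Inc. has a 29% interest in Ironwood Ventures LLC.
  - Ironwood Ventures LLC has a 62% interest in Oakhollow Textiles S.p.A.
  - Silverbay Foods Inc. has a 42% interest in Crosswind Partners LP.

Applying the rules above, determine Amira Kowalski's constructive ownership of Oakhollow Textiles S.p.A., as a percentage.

3.5909%

By parent–child attribution (R1), Amira Kowalski is treated as also owning Dana Kowalski's interest in Slate Group plc, giving 18% + 7% = 25%.
Chain via Slate Group plc → Summit Media Ltd (R2): 25% × 41% × 21% = 2.1525% of Oakhollow Textiles S.p.A.
Chain via Silverbay Foods Inc. → Ironwood Ventures LLC (R2): 8% × 29% × 62% = 1.4384% of Oakhollow Textiles S.p.A.
Aggregating (R3): 2.1525% + 1.4384% = 3.5909%.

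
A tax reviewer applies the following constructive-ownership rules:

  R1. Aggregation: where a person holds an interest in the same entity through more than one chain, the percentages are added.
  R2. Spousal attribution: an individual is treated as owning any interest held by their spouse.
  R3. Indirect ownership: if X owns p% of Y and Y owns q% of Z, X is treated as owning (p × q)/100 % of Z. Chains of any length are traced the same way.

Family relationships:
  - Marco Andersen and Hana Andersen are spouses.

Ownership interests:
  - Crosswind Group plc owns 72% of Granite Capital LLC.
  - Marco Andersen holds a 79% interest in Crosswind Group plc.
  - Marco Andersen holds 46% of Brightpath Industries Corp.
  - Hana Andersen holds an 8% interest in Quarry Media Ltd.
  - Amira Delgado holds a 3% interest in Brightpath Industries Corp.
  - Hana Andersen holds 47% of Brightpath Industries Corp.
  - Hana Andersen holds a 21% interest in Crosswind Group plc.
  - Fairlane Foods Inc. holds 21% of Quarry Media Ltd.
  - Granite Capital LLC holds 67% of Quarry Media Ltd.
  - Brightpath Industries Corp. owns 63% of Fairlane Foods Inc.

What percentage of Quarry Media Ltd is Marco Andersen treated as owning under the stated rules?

By spousal attribution (R2), Marco Andersen is treated as also owning Hana Andersen's interest in Crosswind Group plc, giving 79% + 21% = 100%.
By spousal attribution (R2), Marco Andersen is treated as also owning Hana Andersen's interest in Brightpath Industries Corp, giving 46% + 47% = 93%.
By spousal attribution (R2), Marco Andersen is treated as owning Hana Andersen's 8% interest in Quarry Media Ltd.
Chain via Crosswind Group plc → Granite Capital LLC (R3): 100% × 72% × 67% = 48.24% of Quarry Media Ltd.
Chain via Brightpath Industries Corp. → Fairlane Foods Inc. (R3): 93% × 63% × 21% = 12.3039% of Quarry Media Ltd.
Direct interest in Quarry Media Ltd: 8%.
Aggregating (R1): 48.24% + 12.3039% + 8% = 68.5439%.

68.5439%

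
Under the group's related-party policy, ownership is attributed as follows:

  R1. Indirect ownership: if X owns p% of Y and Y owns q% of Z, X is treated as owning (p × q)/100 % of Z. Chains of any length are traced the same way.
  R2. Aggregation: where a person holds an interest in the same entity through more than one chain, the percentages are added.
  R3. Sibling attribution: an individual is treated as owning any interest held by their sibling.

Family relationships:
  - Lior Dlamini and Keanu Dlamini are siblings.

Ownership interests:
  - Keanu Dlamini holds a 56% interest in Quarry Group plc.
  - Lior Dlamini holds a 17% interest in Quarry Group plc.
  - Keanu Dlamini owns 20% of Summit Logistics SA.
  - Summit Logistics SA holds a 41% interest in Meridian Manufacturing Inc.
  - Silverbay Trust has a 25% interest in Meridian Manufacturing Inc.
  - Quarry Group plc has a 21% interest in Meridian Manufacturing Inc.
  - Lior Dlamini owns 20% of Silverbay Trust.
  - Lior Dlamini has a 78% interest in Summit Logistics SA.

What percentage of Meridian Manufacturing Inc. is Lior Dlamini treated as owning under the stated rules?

By sibling attribution (R3), Lior Dlamini is treated as also owning Keanu Dlamini's interest in Quarry Group plc, giving 17% + 56% = 73%.
By sibling attribution (R3), Lior Dlamini is treated as also owning Keanu Dlamini's interest in Summit Logistics SA, giving 78% + 20% = 98%.
Chain via Quarry Group plc (R1): 73% × 21% = 15.33% of Meridian Manufacturing Inc.
Chain via Silverbay Trust (R1): 20% × 25% = 5% of Meridian Manufacturing Inc.
Chain via Summit Logistics SA (R1): 98% × 41% = 40.18% of Meridian Manufacturing Inc.
Aggregating (R2): 15.33% + 5% + 40.18% = 60.51%.

60.51%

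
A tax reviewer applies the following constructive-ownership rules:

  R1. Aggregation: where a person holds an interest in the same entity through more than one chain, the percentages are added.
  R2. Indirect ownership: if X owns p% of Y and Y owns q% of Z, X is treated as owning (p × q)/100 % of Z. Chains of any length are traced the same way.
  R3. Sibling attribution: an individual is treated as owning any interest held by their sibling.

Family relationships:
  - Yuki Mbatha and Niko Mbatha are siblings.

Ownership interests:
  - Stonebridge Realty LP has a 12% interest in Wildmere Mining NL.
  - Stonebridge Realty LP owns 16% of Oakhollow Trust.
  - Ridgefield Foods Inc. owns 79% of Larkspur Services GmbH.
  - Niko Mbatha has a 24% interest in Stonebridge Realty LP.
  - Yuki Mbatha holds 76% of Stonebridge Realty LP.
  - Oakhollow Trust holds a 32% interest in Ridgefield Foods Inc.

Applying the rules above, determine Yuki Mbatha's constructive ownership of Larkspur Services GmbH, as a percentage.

By sibling attribution (R3), Yuki Mbatha is treated as also owning Niko Mbatha's interest in Stonebridge Realty LP, giving 76% + 24% = 100%.
Chain via Stonebridge Realty LP → Oakhollow Trust → Ridgefield Foods Inc. (R2): 100% × 16% × 32% × 79% = 4.0448% of Larkspur Services GmbH.

4.0448%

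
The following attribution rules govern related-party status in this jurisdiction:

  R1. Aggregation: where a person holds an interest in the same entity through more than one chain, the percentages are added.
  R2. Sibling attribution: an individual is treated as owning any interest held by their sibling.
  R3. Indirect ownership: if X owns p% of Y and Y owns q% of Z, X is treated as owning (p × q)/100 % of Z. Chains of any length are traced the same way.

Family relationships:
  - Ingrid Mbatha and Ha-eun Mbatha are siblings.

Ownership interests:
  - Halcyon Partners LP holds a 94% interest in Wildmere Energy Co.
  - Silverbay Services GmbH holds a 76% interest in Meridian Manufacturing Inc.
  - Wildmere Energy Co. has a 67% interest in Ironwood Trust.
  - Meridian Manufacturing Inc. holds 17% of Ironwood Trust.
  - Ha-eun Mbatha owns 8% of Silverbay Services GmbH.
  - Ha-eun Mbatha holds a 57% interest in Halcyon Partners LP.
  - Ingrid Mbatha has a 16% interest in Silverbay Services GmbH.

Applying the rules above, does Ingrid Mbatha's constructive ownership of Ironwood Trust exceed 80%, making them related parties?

By sibling attribution (R2), Ingrid Mbatha is treated as also owning Ha-eun Mbatha's interest in Silverbay Services GmbH, giving 16% + 8% = 24%.
By sibling attribution (R2), Ingrid Mbatha is treated as owning Ha-eun Mbatha's 57% interest in Halcyon Partners LP.
Chain via Silverbay Services GmbH → Meridian Manufacturing Inc. (R3): 24% × 76% × 17% = 3.1008% of Ironwood Trust.
Chain via Halcyon Partners LP → Wildmere Energy Co. (R3): 57% × 94% × 67% = 35.8986% of Ironwood Trust.
Aggregating (R1): 3.1008% + 35.8986% = 38.9994%.
38.9994% does not exceed the 80% threshold, so Ingrid is not a related party to Ironwood Trust.

No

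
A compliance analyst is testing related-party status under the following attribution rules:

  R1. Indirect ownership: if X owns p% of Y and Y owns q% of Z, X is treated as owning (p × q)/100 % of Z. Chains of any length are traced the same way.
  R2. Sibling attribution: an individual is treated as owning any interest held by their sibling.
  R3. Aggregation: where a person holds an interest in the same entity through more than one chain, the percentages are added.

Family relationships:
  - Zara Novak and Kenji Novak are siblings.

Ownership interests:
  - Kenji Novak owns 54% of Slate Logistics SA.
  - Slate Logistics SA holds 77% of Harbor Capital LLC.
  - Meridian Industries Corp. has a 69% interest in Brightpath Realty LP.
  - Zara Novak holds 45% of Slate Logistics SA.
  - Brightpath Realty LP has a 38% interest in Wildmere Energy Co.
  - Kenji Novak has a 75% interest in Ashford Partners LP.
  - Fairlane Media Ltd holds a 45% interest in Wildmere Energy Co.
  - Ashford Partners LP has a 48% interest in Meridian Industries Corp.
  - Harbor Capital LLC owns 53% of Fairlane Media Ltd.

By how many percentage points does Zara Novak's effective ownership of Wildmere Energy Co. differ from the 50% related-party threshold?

22.379945

By sibling attribution (R2), Zara Novak is treated as also owning Kenji Novak's interest in Slate Logistics SA, giving 45% + 54% = 99%.
By sibling attribution (R2), Zara Novak is treated as owning Kenji Novak's 75% interest in Ashford Partners LP.
Chain via Slate Logistics SA → Harbor Capital LLC → Fairlane Media Ltd (R1): 99% × 77% × 53% × 45% = 18.180855% of Wildmere Energy Co.
Chain via Ashford Partners LP → Meridian Industries Corp. → Brightpath Realty LP (R1): 75% × 48% × 69% × 38% = 9.4392% of Wildmere Energy Co.
Aggregating (R3): 18.180855% + 9.4392% = 27.620055%.
27.620055% falls short of the 50% threshold by 22.379945 percentage points.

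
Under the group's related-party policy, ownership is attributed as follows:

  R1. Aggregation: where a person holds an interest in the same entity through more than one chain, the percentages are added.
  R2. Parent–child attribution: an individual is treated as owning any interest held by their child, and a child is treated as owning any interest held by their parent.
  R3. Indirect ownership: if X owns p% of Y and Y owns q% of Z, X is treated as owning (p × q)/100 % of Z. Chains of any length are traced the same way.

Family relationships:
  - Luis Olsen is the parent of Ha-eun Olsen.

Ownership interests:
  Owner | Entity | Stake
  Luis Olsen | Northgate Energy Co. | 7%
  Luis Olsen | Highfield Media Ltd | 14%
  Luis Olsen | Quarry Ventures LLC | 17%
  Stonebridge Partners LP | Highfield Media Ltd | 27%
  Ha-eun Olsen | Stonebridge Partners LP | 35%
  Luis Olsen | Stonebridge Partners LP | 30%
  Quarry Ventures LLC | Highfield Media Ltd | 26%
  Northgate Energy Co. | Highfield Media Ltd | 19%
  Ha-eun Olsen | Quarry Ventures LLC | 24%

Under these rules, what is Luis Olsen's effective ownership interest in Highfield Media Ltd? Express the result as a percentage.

By parent–child attribution (R2), Luis Olsen is treated as also owning Ha-eun Olsen's interest in Quarry Ventures LLC, giving 17% + 24% = 41%.
By parent–child attribution (R2), Luis Olsen is treated as also owning Ha-eun Olsen's interest in Stonebridge Partners LP, giving 30% + 35% = 65%.
Chain via Quarry Ventures LLC (R3): 41% × 26% = 10.66% of Highfield Media Ltd.
Chain via Stonebridge Partners LP (R3): 65% × 27% = 17.55% of Highfield Media Ltd.
Chain via Northgate Energy Co. (R3): 7% × 19% = 1.33% of Highfield Media Ltd.
Direct interest in Highfield Media Ltd: 14%.
Aggregating (R1): 10.66% + 17.55% + 1.33% + 14% = 43.54%.

43.54%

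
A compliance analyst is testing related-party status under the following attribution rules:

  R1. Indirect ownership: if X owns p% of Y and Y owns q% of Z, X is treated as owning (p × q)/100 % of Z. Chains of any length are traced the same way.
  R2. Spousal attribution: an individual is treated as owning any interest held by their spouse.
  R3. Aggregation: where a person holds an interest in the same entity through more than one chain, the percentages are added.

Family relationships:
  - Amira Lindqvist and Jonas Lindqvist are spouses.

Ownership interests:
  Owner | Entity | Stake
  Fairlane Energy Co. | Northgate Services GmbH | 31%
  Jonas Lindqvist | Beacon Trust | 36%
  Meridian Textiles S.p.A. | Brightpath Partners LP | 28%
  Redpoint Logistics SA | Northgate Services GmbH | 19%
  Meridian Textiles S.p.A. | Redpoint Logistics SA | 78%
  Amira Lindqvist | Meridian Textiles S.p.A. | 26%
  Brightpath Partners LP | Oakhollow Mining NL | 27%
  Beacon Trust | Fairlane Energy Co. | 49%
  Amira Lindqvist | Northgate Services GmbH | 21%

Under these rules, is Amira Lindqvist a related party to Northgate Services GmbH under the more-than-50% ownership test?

By spousal attribution (R2), Amira Lindqvist is treated as owning Jonas Lindqvist's 36% interest in Beacon Trust.
Chain via Meridian Textiles S.p.A. → Redpoint Logistics SA (R1): 26% × 78% × 19% = 3.8532% of Northgate Services GmbH.
Direct interest in Northgate Services GmbH: 21%.
Chain via Beacon Trust → Fairlane Energy Co. (R1): 36% × 49% × 31% = 5.4684% of Northgate Services GmbH.
Aggregating (R3): 3.8532% + 21% + 5.4684% = 30.3216%.
30.3216% does not exceed the 50% threshold, so Amira is not a related party to Northgate Services GmbH.

No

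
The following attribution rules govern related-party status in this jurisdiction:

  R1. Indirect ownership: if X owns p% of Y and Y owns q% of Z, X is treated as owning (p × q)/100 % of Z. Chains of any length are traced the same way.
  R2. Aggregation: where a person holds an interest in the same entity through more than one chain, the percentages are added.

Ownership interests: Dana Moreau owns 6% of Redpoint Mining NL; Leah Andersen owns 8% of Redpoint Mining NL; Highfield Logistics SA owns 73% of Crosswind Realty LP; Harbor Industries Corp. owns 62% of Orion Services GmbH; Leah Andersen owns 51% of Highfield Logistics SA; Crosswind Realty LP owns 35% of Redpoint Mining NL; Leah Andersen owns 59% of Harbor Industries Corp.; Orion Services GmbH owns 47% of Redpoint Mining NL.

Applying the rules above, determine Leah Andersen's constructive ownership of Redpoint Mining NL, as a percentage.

Chain via Harbor Industries Corp. → Orion Services GmbH (R1): 59% × 62% × 47% = 17.1926% of Redpoint Mining NL.
Chain via Highfield Logistics SA → Crosswind Realty LP (R1): 51% × 73% × 35% = 13.0305% of Redpoint Mining NL.
Direct interest in Redpoint Mining NL: 8%.
Aggregating (R2): 17.1926% + 13.0305% + 8% = 38.2231%.

38.2231%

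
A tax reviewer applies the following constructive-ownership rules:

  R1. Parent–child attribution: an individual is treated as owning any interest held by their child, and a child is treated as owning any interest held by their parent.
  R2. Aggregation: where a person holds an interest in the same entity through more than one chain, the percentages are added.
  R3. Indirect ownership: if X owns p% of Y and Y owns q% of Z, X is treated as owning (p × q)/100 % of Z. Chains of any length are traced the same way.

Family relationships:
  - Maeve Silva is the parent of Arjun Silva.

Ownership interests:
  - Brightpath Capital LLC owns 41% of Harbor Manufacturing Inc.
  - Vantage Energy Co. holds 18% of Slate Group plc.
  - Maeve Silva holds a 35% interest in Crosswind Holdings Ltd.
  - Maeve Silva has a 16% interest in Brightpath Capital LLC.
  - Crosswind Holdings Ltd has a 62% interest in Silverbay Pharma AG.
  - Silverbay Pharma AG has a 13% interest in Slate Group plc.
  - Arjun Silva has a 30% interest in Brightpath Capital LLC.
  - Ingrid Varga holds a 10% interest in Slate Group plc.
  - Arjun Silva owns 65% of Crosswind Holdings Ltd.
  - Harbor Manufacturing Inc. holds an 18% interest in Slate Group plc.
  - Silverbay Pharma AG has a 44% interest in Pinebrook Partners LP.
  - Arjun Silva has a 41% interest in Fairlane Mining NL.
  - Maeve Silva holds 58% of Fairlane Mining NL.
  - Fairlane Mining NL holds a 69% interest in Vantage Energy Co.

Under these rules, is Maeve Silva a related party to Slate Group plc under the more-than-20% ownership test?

By parent–child attribution (R1), Maeve Silva is treated as also owning Arjun Silva's interest in Fairlane Mining NL, giving 58% + 41% = 99%.
By parent–child attribution (R1), Maeve Silva is treated as also owning Arjun Silva's interest in Brightpath Capital LLC, giving 16% + 30% = 46%.
By parent–child attribution (R1), Maeve Silva is treated as also owning Arjun Silva's interest in Crosswind Holdings Ltd, giving 35% + 65% = 100%.
Chain via Fairlane Mining NL → Vantage Energy Co. (R3): 99% × 69% × 18% = 12.2958% of Slate Group plc.
Chain via Brightpath Capital LLC → Harbor Manufacturing Inc. (R3): 46% × 41% × 18% = 3.3948% of Slate Group plc.
Chain via Crosswind Holdings Ltd → Silverbay Pharma AG (R3): 100% × 62% × 13% = 8.06% of Slate Group plc.
Aggregating (R2): 12.2958% + 3.3948% + 8.06% = 23.7506%.
23.7506% exceeds the 20% threshold, so Maeve is a related party to Slate Group plc.

Yes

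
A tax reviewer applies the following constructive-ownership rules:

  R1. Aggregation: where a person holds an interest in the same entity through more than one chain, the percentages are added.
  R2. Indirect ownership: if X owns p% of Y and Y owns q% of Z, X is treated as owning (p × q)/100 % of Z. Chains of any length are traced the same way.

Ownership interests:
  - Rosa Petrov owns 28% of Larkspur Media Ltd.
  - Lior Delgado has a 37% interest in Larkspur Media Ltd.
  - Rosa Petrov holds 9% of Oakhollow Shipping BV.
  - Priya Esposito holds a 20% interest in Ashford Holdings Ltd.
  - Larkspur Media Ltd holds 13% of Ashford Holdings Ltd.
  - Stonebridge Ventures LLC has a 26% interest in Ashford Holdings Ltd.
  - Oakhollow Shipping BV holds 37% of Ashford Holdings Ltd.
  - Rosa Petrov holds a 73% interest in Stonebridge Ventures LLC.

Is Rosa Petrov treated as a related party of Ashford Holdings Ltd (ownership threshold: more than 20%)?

Yes

Chain via Stonebridge Ventures LLC (R2): 73% × 26% = 18.98% of Ashford Holdings Ltd.
Chain via Larkspur Media Ltd (R2): 28% × 13% = 3.64% of Ashford Holdings Ltd.
Chain via Oakhollow Shipping BV (R2): 9% × 37% = 3.33% of Ashford Holdings Ltd.
Aggregating (R1): 18.98% + 3.64% + 3.33% = 25.95%.
25.95% exceeds the 20% threshold, so Rosa is a related party to Ashford Holdings Ltd.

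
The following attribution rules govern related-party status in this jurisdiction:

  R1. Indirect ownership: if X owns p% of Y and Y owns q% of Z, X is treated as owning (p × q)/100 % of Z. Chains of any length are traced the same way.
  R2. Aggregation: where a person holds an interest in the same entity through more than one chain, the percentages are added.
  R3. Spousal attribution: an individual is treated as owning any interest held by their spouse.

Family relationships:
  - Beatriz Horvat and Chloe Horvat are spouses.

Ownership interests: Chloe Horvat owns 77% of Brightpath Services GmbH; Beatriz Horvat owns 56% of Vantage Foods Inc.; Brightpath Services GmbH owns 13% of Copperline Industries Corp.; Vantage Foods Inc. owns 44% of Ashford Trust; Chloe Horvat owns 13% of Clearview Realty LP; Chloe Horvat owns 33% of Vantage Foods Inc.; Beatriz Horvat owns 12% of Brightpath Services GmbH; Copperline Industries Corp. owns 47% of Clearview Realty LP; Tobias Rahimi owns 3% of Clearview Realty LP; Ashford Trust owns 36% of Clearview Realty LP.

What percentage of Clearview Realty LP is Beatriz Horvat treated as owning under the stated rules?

By spousal attribution (R3), Beatriz Horvat is treated as also owning Chloe Horvat's interest in Brightpath Services GmbH, giving 12% + 77% = 89%.
By spousal attribution (R3), Beatriz Horvat is treated as also owning Chloe Horvat's interest in Vantage Foods Inc, giving 56% + 33% = 89%.
By spousal attribution (R3), Beatriz Horvat is treated as owning Chloe Horvat's 13% interest in Clearview Realty LP.
Chain via Brightpath Services GmbH → Copperline Industries Corp. (R1): 89% × 13% × 47% = 5.4379% of Clearview Realty LP.
Chain via Vantage Foods Inc. → Ashford Trust (R1): 89% × 44% × 36% = 14.0976% of Clearview Realty LP.
Direct interest in Clearview Realty LP: 13%.
Aggregating (R2): 5.4379% + 14.0976% + 13% = 32.5355%.

32.5355%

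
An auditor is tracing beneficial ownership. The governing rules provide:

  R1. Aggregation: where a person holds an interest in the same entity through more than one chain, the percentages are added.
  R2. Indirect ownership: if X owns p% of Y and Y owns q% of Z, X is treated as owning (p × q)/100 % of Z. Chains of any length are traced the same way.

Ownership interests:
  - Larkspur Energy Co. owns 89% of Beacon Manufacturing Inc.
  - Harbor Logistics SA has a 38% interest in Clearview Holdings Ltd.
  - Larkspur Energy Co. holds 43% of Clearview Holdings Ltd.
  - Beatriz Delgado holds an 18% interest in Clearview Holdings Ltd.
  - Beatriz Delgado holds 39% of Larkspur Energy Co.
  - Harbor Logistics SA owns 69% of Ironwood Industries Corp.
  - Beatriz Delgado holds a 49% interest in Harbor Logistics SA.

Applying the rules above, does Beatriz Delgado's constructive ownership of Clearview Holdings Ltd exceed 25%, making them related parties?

Chain via Larkspur Energy Co. (R2): 39% × 43% = 16.77% of Clearview Holdings Ltd.
Chain via Harbor Logistics SA (R2): 49% × 38% = 18.62% of Clearview Holdings Ltd.
Direct interest in Clearview Holdings Ltd: 18%.
Aggregating (R1): 16.77% + 18.62% + 18% = 53.39%.
53.39% exceeds the 25% threshold, so Beatriz is a related party to Clearview Holdings Ltd.

Yes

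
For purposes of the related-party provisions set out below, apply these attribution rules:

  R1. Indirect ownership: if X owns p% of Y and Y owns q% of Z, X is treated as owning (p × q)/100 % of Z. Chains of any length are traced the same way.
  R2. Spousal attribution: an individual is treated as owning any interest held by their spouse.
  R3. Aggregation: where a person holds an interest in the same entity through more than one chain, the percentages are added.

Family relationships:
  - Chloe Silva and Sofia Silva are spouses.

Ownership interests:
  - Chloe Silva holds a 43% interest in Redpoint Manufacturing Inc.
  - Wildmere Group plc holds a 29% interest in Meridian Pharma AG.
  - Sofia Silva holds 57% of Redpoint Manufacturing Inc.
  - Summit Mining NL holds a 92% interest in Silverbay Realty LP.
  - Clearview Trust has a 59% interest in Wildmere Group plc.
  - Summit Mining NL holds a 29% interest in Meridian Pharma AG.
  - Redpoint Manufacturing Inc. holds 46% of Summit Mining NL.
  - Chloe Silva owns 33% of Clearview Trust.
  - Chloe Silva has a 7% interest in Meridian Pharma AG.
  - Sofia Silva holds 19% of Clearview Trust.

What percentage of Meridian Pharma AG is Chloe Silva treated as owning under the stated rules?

29.2372%

By spousal attribution (R2), Chloe Silva is treated as also owning Sofia Silva's interest in Redpoint Manufacturing Inc, giving 43% + 57% = 100%.
By spousal attribution (R2), Chloe Silva is treated as also owning Sofia Silva's interest in Clearview Trust, giving 33% + 19% = 52%.
Chain via Redpoint Manufacturing Inc. → Summit Mining NL (R1): 100% × 46% × 29% = 13.34% of Meridian Pharma AG.
Chain via Clearview Trust → Wildmere Group plc (R1): 52% × 59% × 29% = 8.8972% of Meridian Pharma AG.
Direct interest in Meridian Pharma AG: 7%.
Aggregating (R3): 13.34% + 8.8972% + 7% = 29.2372%.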